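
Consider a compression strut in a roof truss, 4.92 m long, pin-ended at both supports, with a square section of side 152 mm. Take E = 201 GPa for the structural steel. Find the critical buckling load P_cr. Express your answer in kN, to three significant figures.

P_cr ≈ 3650 kN

I = a⁴/12 = 152⁴/12 = 4.448×10^7 mm⁴
I = 4.448×10^7 mm⁴ = 4.448×10^-5 m⁴
Effective length L_e = K·L = 1 × 4.92 = 4.920 m
P_cr = π²EI / L_e² = π² × 201×10⁹ × 4.448×10^-5 / 4.920² = 3.646×10^6 N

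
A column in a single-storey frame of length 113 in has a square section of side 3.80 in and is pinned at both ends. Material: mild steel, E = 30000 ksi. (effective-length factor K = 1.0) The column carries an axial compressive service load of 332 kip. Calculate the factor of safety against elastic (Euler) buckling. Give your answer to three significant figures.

n ≈ 1.21

I = a⁴/12 = 3.80⁴/12 = 17.38 in⁴
Effective length L_e = K·L = 1 × 113 = 113.0 in
P_cr = π²EI / L_e² = π² × 30000×10³ × 17.38 / 113.0² = 4.029×10^5 lb
Factor of safety n = P_cr / P = 402.92 / 332 = 1.21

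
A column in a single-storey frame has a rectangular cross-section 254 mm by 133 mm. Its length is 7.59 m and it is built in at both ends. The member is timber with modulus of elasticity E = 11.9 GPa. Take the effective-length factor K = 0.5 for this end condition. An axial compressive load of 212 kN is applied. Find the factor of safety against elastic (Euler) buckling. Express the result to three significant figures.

Buckling occurs about the weak axis: I_min = h·b³/12 with b = 133 mm (the shorter side).
I_min = 254×133³/12 = 4.980×10^7 mm⁴
I = 4.980×10^7 mm⁴ = 4.980×10^-5 m⁴
Effective length L_e = K·L = 0.5 × 7.59 = 3.795 m
P_cr = π²EI / L_e² = π² × 11.9×10⁹ × 4.980×10^-5 / 3.795² = 4.061×10^5 N
Factor of safety n = P_cr / P = 406.10 / 212 = 1.92

n ≈ 1.92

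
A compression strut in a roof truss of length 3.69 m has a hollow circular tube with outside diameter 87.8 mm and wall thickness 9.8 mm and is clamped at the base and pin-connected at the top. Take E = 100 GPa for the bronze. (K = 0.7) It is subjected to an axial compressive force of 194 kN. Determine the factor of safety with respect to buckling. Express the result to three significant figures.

n ≈ 1.41

Inner diameter d_i = 87.8 − 2×9.8 = 68.20 mm
I = π(d_o⁴ − d_i⁴)/64 = π(87.8⁴ − 68.20⁴)/64 = 1.855×10^6 mm⁴
I = 1.855×10^6 mm⁴ = 1.855×10^-6 m⁴
Effective length L_e = K·L = 0.7 × 3.69 = 2.583 m
P_cr = π²EI / L_e² = π² × 100×10⁹ × 1.855×10^-6 / 2.583² = 2.744×10^5 N
Factor of safety n = P_cr / P = 274.42 / 194 = 1.41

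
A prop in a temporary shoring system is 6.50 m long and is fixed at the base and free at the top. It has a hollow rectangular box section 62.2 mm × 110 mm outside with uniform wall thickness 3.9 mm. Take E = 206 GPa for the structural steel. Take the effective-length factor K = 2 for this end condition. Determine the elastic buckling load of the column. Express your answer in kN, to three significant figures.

Inner dimensions: h_i = 110 − 2×3.9 = 102.2 mm, b_i = 62.2 − 2×3.9 = 54.40 mm
Weak-axis I_min = (h_o·b_o³ − h_i·b_i³)/12 with b_o = 62.2, b_i = 54.40 mm (shorter outer/inner sides).
I_min = (110×62.2³ − 102.2×54.40³)/12 = 8.348×10^5 mm⁴
I = 8.348×10^5 mm⁴ = 8.348×10^-7 m⁴
Effective length L_e = K·L = 2 × 6.50 = 13.00 m
P_cr = π²EI / L_e² = π² × 206×10⁹ × 8.348×10^-7 / 13.00² = 1.004×10^4 N

P_cr ≈ 10.0 kN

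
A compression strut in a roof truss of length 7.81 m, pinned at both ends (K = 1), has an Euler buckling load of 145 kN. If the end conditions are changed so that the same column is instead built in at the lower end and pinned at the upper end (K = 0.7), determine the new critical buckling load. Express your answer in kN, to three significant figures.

P_cr ∝ 1/K², so P_cr,new = P_cr,old × (K_old/K_new)² = 145 × (1/0.7)²
= 145 × 2.041 = 296 kN

P_cr ≈ 296 kN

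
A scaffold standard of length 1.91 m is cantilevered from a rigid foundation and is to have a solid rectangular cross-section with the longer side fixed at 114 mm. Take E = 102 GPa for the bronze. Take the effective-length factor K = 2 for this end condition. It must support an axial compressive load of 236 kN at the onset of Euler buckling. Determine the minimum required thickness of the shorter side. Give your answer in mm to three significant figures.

b ≈ 71.1 mm

L_e = K·L = 2 × 1.91 = 3.820 m
Required I = P_cr·L_e²/(π²E) = 2.360×10^5 × 3.820² / (π² × 1.02×10^11) = 3.421×10^-6 m⁴
I_req = 3.421×10^6 mm⁴
Rectangle, weak axis: I_min = h·b³/12 with h = 114 mm fixed  ⇒  b = (12I/h)^(1/3) = 71.1 mm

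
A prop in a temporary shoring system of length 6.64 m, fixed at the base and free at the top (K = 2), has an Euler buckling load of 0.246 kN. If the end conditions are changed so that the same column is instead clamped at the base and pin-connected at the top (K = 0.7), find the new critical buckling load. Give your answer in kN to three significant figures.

P_cr ≈ 2.01 kN

P_cr ∝ 1/K², so P_cr,new = P_cr,old × (K_old/K_new)² = 0.246 × (2/0.7)²
= 0.246 × 8.163 = 2.01 kN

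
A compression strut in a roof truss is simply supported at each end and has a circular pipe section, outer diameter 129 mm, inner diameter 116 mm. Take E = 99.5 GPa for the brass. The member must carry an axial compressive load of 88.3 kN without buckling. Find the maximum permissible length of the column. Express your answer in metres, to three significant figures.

L_max ≈ 7.23 m

d_o = 129 mm, d_i = 116 mm
I = π(d_o⁴ − d_i⁴)/64 = π(129⁴ − 116.0⁴)/64 = 4.705×10^6 mm⁴
I = 4.705×10^-6 m⁴
At the buckling limit P_cr = P = 8.830×10^4 N
From P_cr = π²EI/(K·L)²:  L = (1/K)·√(π²EI/P_cr) = (1/1)·√(π²×9.95×10^10×4.705×10^-6/8.830×10^4)
L = 7.23 m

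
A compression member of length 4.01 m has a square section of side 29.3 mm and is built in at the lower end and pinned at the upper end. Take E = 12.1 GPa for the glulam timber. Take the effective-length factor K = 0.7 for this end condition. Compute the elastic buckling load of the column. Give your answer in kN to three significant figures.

I = a⁴/12 = 29.3⁴/12 = 6.142×10^4 mm⁴
I = 6.142×10^4 mm⁴ = 6.142×10^-8 m⁴
Effective length L_e = K·L = 0.7 × 4.01 = 2.807 m
P_cr = π²EI / L_e² = π² × 12.1×10⁹ × 6.142×10^-8 / 2.807² = 930.9 N

P_cr ≈ 0.931 kN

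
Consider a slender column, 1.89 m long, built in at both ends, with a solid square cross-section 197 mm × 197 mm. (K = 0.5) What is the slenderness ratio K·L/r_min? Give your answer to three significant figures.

For a square r = a/√12 = 197/√12 = 56.87 mm
L_e = K·L = 0.5 × 1.89 m = 0.9450 m = 945.00 mm
λ = L_e / r_min = 945.00 / 56.87 = 16.6

λ ≈ 16.6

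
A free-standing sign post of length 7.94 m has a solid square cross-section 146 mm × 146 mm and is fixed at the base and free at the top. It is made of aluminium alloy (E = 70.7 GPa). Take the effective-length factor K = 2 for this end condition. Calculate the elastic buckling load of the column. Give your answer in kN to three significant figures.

P_cr ≈ 105 kN

I = a⁴/12 = 146⁴/12 = 3.786×10^7 mm⁴
I = 3.786×10^7 mm⁴ = 3.786×10^-5 m⁴
Effective length L_e = K·L = 2 × 7.94 = 15.88 m
P_cr = π²EI / L_e² = π² × 70.7×10⁹ × 3.786×10^-5 / 15.88² = 1.048×10^5 N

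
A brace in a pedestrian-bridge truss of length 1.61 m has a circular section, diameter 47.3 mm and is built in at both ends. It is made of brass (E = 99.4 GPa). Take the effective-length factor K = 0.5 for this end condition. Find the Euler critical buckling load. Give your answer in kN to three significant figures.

P_cr ≈ 372 kN

I = πd⁴/64 = π×47.3⁴/64 = 2.457×10^5 mm⁴
I = 2.457×10^5 mm⁴ = 2.457×10^-7 m⁴
Effective length L_e = K·L = 0.5 × 1.61 = 0.8050 m
P_cr = π²EI / L_e² = π² × 99.4×10⁹ × 2.457×10^-7 / 0.8050² = 3.720×10^5 N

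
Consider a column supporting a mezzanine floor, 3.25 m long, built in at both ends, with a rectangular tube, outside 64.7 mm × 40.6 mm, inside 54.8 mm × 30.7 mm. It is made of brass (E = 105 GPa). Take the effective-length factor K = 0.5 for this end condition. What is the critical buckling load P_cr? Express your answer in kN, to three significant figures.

P_cr ≈ 89.8 kN

Weak-axis I_min = (h_o·b_o³ − h_i·b_i³)/12 with b_o = 40.6, b_i = 30.70 mm (shorter outer/inner sides).
I_min = (64.7×40.6³ − 54.80×30.70³)/12 = 2.287×10^5 mm⁴
I = 2.287×10^5 mm⁴ = 2.287×10^-7 m⁴
Effective length L_e = K·L = 0.5 × 3.25 = 1.625 m
P_cr = π²EI / L_e² = π² × 105×10⁹ × 2.287×10^-7 / 1.625² = 8.975×10^4 N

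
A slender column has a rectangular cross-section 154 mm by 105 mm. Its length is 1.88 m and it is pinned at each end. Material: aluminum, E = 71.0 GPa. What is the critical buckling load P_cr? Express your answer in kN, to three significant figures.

Buckling occurs about the weak axis: I_min = h·b³/12 with b = 105 mm (the shorter side).
I_min = 154×105³/12 = 1.486×10^7 mm⁴
I = 1.486×10^7 mm⁴ = 1.486×10^-5 m⁴
Effective length L_e = K·L = 1 × 1.88 = 1.880 m
P_cr = π²EI / L_e² = π² × 71.0×10⁹ × 1.486×10^-5 / 1.880² = 2.945×10^6 N

P_cr ≈ 2950 kN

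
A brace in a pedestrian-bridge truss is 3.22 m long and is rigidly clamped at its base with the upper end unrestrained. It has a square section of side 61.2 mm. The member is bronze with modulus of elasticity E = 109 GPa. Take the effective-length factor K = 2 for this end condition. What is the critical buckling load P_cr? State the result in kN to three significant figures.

I = a⁴/12 = 61.2⁴/12 = 1.169×10^6 mm⁴
I = 1.169×10^6 mm⁴ = 1.169×10^-6 m⁴
Effective length L_e = K·L = 2 × 3.22 = 6.440 m
P_cr = π²EI / L_e² = π² × 109×10⁹ × 1.169×10^-6 / 6.440² = 3.032×10^4 N

P_cr ≈ 30.3 kN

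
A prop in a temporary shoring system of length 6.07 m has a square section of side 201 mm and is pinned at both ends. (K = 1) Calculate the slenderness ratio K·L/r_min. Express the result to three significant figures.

λ ≈ 105

For a square r = a/√12 = 201/√12 = 58.02 mm
L_e = K·L = 1 × 6.07 m = 6.070 m = 6070.0 mm
λ = L_e / r_min = 6070.0 / 58.02 = 105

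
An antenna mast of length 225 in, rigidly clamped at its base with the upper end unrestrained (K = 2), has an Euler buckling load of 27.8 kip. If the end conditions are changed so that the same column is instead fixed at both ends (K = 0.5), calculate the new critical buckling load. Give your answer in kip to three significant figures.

P_cr ∝ 1/K², so P_cr,new = P_cr,old × (K_old/K_new)² = 27.8 × (2/0.5)²
= 27.8 × 16.00 = 445 kip

P_cr ≈ 445 kip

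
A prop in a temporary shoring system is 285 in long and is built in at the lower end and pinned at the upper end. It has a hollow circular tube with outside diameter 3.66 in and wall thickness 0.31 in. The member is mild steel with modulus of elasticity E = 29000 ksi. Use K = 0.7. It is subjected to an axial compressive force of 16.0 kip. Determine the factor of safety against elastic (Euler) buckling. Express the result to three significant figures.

Inner diameter d_i = 3.66 − 2×0.31 = 3.040 in
I = π(d_o⁴ − d_i⁴)/64 = π(3.66⁴ − 3.040⁴)/64 = 4.616 in⁴
Effective length L_e = K·L = 0.7 × 285 = 199.5 in
P_cr = π²EI / L_e² = π² × 29000×10³ × 4.616 / 199.5² = 3.319×10^4 lb
Factor of safety n = P_cr / P = 33.195 / 16.0 = 2.07

n ≈ 2.07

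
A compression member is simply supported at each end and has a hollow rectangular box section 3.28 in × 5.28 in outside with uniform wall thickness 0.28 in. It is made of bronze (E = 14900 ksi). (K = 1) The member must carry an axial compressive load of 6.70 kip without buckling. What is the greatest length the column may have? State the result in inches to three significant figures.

L_max ≈ 409 in

Inner dimensions: h_i = 5.28 − 2×0.28 = 4.720 in, b_i = 3.28 − 2×0.28 = 2.720 in
Weak-axis I_min = (h_o·b_o³ − h_i·b_i³)/12 with b_o = 3.28, b_i = 2.720 in (shorter outer/inner sides).
I_min = (5.28×3.28³ − 4.720×2.720³)/12 = 7.611 in⁴
At the buckling limit P_cr = P = 6.700×10^3 lb
From P_cr = π²EI/(K·L)²:  L = (1/K)·√(π²EI/P_cr) = (1/1)·√(π²×1.49×10^7×7.611/6.700×10^3)
L = 409 in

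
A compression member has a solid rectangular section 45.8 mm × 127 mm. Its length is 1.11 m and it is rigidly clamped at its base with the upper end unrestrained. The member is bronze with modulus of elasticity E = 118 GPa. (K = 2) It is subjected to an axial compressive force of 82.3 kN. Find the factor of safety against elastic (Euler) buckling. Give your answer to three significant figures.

Buckling occurs about the weak axis: I_min = h·b³/12 with b = 45.8 mm (the shorter side).
I_min = 127×45.8³/12 = 1.017×10^6 mm⁴
I = 1.017×10^6 mm⁴ = 1.017×10^-6 m⁴
Effective length L_e = K·L = 2 × 1.11 = 2.220 m
P_cr = π²EI / L_e² = π² × 118×10⁹ × 1.017×10^-6 / 2.220² = 2.403×10^5 N
Factor of safety n = P_cr / P = 240.27 / 82.3 = 2.92

n ≈ 2.92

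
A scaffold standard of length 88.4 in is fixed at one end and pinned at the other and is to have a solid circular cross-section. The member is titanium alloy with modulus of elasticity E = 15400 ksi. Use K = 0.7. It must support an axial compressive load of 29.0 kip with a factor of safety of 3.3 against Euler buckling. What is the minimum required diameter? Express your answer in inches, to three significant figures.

d ≈ 2.65 in

Required P_cr = n·P = 3.3 × 29.0 = 95.70 kip
L_e = K·L = 0.7 × 88.4 = 61.88 in
Required I = P_cr·L_e²/(π²E) = 9.570×10^4 × 61.88² / (π² × 1.54×10^7) = 2.411 in⁴
Solid circle: I = πd⁴/64  ⇒  d = (64I/π)^(1/4) = (64×2.411/π)^(1/4) = 2.65 in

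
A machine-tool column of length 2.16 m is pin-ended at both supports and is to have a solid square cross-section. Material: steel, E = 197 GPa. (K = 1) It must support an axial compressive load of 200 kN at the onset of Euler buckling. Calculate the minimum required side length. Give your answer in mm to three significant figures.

L_e = K·L = 1 × 2.16 = 2.160 m
Required I = P_cr·L_e²/(π²E) = 2.000×10^5 × 2.160² / (π² × 1.97×10^11) = 4.799×10^-7 m⁴
I_req = 4.799×10^5 mm⁴
Solid square: I = a⁴/12  ⇒  a = (12I)^(1/4) = (12×4.799×10^5)^(1/4) = 49.0 mm

a ≈ 49.0 mm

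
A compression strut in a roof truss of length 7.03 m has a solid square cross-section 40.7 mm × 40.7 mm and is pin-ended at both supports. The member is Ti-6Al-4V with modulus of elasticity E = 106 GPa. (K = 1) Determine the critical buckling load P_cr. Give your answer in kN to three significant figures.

P_cr ≈ 4.84 kN

I = a⁴/12 = 40.7⁴/12 = 2.287×10^5 mm⁴
I = 2.287×10^5 mm⁴ = 2.287×10^-7 m⁴
Effective length L_e = K·L = 1 × 7.03 = 7.030 m
P_cr = π²EI / L_e² = π² × 106×10⁹ × 2.287×10^-7 / 7.030² = 4.841×10^3 N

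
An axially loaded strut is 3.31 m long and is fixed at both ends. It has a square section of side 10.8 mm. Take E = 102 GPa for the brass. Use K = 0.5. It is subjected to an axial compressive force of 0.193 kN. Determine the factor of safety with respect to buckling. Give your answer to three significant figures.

n ≈ 2.16

I = a⁴/12 = 10.8⁴/12 = 1.134×10^3 mm⁴
I = 1.134×10^3 mm⁴ = 1.134×10^-9 m⁴
Effective length L_e = K·L = 0.5 × 3.31 = 1.655 m
P_cr = π²EI / L_e² = π² × 102×10⁹ × 1.134×10^-9 / 1.655² = 416.7 N
Factor of safety n = P_cr / P = 0.41669 / 0.193 = 2.16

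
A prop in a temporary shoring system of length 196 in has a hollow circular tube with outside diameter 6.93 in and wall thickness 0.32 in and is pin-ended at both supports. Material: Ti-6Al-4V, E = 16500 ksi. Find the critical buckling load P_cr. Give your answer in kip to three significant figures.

Inner diameter d_i = 6.93 − 2×0.32 = 6.290 in
I = π(d_o⁴ − d_i⁴)/64 = π(6.93⁴ − 6.290⁴)/64 = 36.38 in⁴
Effective length L_e = K·L = 1 × 196 = 196.0 in
P_cr = π²EI / L_e² = π² × 16500×10³ × 36.38 / 196.0² = 1.542×10^5 lb

P_cr ≈ 154 kip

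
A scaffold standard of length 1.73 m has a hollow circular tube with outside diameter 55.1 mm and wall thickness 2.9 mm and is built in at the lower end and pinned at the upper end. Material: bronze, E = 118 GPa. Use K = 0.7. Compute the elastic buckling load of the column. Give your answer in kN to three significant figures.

Inner diameter d_i = 55.1 − 2×2.9 = 49.30 mm
I = π(d_o⁴ − d_i⁴)/64 = π(55.1⁴ − 49.30⁴)/64 = 1.625×10^5 mm⁴
I = 1.625×10^5 mm⁴ = 1.625×10^-7 m⁴
Effective length L_e = K·L = 0.7 × 1.73 = 1.211 m
P_cr = π²EI / L_e² = π² × 118×10⁹ × 1.625×10^-7 / 1.211² = 1.290×10^5 N

P_cr ≈ 129 kN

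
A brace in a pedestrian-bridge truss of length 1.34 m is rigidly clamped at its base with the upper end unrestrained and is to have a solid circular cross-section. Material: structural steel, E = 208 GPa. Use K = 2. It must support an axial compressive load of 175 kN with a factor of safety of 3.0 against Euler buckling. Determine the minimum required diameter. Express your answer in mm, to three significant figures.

Required P_cr = n·P = 3.0 × 175 = 525.0 kN
L_e = K·L = 2 × 1.34 = 2.680 m
Required I = P_cr·L_e²/(π²E) = 5.250×10^5 × 2.680² / (π² × 2.08×10^11) = 1.837×10^-6 m⁴
I_req = 1.837×10^6 mm⁴
Solid circle: I = πd⁴/64  ⇒  d = (64I/π)^(1/4) = (64×1.837×10^6/π)^(1/4) = 78.2 mm

d ≈ 78.2 mm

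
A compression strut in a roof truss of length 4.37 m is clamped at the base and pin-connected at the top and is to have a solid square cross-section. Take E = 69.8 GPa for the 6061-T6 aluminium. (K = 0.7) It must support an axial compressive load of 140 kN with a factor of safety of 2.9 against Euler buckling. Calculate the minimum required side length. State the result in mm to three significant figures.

a ≈ 90.2 mm

Required P_cr = n·P = 2.9 × 140 = 406.0 kN
L_e = K·L = 0.7 × 4.37 = 3.059 m
Required I = P_cr·L_e²/(π²E) = 4.060×10^5 × 3.059² / (π² × 6.98×10^10) = 5.515×10^-6 m⁴
I_req = 5.515×10^6 mm⁴
Solid square: I = a⁴/12  ⇒  a = (12I)^(1/4) = (12×5.515×10^6)^(1/4) = 90.2 mm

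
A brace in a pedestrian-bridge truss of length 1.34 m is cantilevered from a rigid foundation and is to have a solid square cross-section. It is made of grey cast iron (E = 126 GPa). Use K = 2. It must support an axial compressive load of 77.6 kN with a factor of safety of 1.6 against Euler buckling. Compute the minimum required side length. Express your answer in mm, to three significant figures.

Required P_cr = n·P = 1.6 × 77.6 = 124.2 kN
L_e = K·L = 2 × 1.34 = 2.680 m
Required I = P_cr·L_e²/(π²E) = 1.242×10^5 × 2.680² / (π² × 1.26×10^11) = 7.171×10^-7 m⁴
I_req = 7.171×10^5 mm⁴
Solid square: I = a⁴/12  ⇒  a = (12I)^(1/4) = (12×7.171×10^5)^(1/4) = 54.2 mm

a ≈ 54.2 mm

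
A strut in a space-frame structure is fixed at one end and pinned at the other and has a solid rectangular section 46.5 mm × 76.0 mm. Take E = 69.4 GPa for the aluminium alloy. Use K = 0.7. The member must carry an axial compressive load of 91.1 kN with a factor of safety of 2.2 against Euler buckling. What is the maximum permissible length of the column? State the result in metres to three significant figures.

L_max ≈ 2.11 m

Buckling occurs about the weak axis: I_min = h·b³/12 with b = 46.5 mm (the shorter side).
I_min = 76.0×46.5³/12 = 6.368×10^5 mm⁴
I = 6.368×10^-7 m⁴
Required critical load P_cr = n·P = 2.2 × 91.1 = 200.4 kN = 2.004×10^5 N
From P_cr = π²EI/(K·L)²:  L = (1/K)·√(π²EI/P_cr) = (1/0.7)·√(π²×6.94×10^10×6.368×10^-7/2.004×10^5)
L = 2.11 m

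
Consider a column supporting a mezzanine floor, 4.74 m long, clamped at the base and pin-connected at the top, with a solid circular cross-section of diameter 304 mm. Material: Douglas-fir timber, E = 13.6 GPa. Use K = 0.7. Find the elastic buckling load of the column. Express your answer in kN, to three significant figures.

P_cr ≈ 5110 kN

I = πd⁴/64 = π×304⁴/64 = 4.192×10^8 mm⁴
I = 4.192×10^8 mm⁴ = 4.192×10^-4 m⁴
Effective length L_e = K·L = 0.7 × 4.74 = 3.318 m
P_cr = π²EI / L_e² = π² × 13.6×10⁹ × 4.192×10^-4 / 3.318² = 5.112×10^6 N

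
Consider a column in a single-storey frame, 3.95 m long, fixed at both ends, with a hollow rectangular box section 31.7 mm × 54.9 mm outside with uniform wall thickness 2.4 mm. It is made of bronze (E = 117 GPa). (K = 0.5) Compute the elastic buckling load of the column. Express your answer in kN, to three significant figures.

P_cr ≈ 19.1 kN

Inner dimensions: h_i = 54.9 − 2×2.4 = 50.10 mm, b_i = 31.7 − 2×2.4 = 26.90 mm
Weak-axis I_min = (h_o·b_o³ − h_i·b_i³)/12 with b_o = 31.7, b_i = 26.90 mm (shorter outer/inner sides).
I_min = (54.9×31.7³ − 50.10×26.90³)/12 = 6.447×10^4 mm⁴
I = 6.447×10^4 mm⁴ = 6.447×10^-8 m⁴
Effective length L_e = K·L = 0.5 × 3.95 = 1.975 m
P_cr = π²EI / L_e² = π² × 117×10⁹ × 6.447×10^-8 / 1.975² = 1.909×10^4 N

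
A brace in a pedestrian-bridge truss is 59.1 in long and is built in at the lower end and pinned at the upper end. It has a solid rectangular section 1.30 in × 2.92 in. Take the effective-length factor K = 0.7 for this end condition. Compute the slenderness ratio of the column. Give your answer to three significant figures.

For a rectangle r_min = b/√12 = 1.30/√12 = 0.3753 in
L_e = K·L = 0.7 × 59.1 = 41.37 in
λ = L_e / r_min = 41.370 / 0.3753 = 110

λ ≈ 110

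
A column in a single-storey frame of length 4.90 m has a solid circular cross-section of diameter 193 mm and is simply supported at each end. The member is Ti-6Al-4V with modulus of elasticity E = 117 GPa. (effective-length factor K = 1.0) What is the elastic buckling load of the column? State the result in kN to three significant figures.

P_cr ≈ 3280 kN

I = πd⁴/64 = π×193⁴/64 = 6.811×10^7 mm⁴
I = 6.811×10^7 mm⁴ = 6.811×10^-5 m⁴
Effective length L_e = K·L = 1 × 4.90 = 4.900 m
P_cr = π²EI / L_e² = π² × 117×10⁹ × 6.811×10^-5 / 4.900² = 3.276×10^6 N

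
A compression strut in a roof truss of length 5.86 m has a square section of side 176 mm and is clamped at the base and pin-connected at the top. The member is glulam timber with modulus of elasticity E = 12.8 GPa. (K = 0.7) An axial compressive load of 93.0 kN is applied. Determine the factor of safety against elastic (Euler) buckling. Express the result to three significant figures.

n ≈ 6.46

I = a⁴/12 = 176⁴/12 = 7.996×10^7 mm⁴
I = 7.996×10^7 mm⁴ = 7.996×10^-5 m⁴
Effective length L_e = K·L = 0.7 × 5.86 = 4.102 m
P_cr = π²EI / L_e² = π² × 12.8×10⁹ × 7.996×10^-5 / 4.102² = 6.003×10^5 N
Factor of safety n = P_cr / P = 600.33 / 93.0 = 6.46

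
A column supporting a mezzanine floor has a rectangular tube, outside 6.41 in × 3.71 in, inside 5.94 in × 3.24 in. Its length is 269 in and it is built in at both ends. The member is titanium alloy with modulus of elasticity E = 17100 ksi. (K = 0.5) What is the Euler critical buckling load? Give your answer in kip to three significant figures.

Weak-axis I_min = (h_o·b_o³ − h_i·b_i³)/12 with b_o = 3.71, b_i = 3.240 in (shorter outer/inner sides).
I_min = (6.41×3.71³ − 5.940×3.240³)/12 = 10.44 in⁴
Effective length L_e = K·L = 0.5 × 269 = 134.5 in
P_cr = π²EI / L_e² = π² × 17100×10³ × 10.44 / 134.5² = 9.741×10^4 lb

P_cr ≈ 97.4 kip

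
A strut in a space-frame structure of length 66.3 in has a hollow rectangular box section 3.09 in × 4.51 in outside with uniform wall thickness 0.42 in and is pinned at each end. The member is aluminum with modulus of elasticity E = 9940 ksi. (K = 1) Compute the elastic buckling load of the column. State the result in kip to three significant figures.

Inner dimensions: h_i = 4.51 − 2×0.42 = 3.670 in, b_i = 3.09 − 2×0.42 = 2.250 in
Weak-axis I_min = (h_o·b_o³ − h_i·b_i³)/12 with b_o = 3.09, b_i = 2.250 in (shorter outer/inner sides).
I_min = (4.51×3.09³ − 3.670×2.250³)/12 = 7.605 in⁴
Effective length L_e = K·L = 1 × 66.3 = 66.30 in
P_cr = π²EI / L_e² = π² × 9940×10³ × 7.605 / 66.30² = 1.697×10^5 lb

P_cr ≈ 170 kip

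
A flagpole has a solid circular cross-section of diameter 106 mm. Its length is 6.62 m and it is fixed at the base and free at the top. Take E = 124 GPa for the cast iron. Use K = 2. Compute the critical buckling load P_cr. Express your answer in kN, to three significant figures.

P_cr ≈ 43.3 kN

I = πd⁴/64 = π×106⁴/64 = 6.197×10^6 mm⁴
I = 6.197×10^6 mm⁴ = 6.197×10^-6 m⁴
Effective length L_e = K·L = 2 × 6.62 = 13.24 m
P_cr = π²EI / L_e² = π² × 124×10⁹ × 6.197×10^-6 / 13.24² = 4.327×10^4 N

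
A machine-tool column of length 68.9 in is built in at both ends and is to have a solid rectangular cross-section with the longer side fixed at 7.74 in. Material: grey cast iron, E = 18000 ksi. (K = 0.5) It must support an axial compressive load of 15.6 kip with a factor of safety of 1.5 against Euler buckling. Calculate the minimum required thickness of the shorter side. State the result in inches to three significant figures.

Required P_cr = n·P = 1.5 × 15.6 = 23.40 kip
L_e = K·L = 0.5 × 68.9 = 34.45 in
Required I = P_cr·L_e²/(π²E) = 2.340×10^4 × 34.45² / (π² × 1.80×10^7) = 0.1563 in⁴
Rectangle, weak axis: I_min = h·b³/12 with h = 7.74 in fixed  ⇒  b = (12I/h)^(1/3) = 0.623 in

b ≈ 0.623 in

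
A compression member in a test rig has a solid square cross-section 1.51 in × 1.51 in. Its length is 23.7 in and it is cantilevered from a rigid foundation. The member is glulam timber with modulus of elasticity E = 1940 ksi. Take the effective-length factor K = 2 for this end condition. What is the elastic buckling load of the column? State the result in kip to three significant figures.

I = a⁴/12 = 1.51⁴/12 = 0.4332 in⁴
Effective length L_e = K·L = 2 × 23.7 = 47.40 in
P_cr = π²EI / L_e² = π² × 1940×10³ × 0.4332 / 47.40² = 3.692×10^3 lb

P_cr ≈ 3.69 kip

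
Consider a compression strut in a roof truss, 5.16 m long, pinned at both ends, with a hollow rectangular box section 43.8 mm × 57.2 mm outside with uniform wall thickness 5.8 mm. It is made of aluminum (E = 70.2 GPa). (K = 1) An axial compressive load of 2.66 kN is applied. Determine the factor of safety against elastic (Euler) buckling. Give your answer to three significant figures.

Inner dimensions: h_i = 57.2 − 2×5.8 = 45.60 mm, b_i = 43.8 − 2×5.8 = 32.20 mm
Weak-axis I_min = (h_o·b_o³ − h_i·b_i³)/12 with b_o = 43.8, b_i = 32.20 mm (shorter outer/inner sides).
I_min = (57.2×43.8³ − 45.60×32.20³)/12 = 2.737×10^5 mm⁴
I = 2.737×10^5 mm⁴ = 2.737×10^-7 m⁴
Effective length L_e = K·L = 1 × 5.16 = 5.160 m
P_cr = π²EI / L_e² = π² × 70.2×10⁹ × 2.737×10^-7 / 5.160² = 7.121×10^3 N
Factor of safety n = P_cr / P = 7.1212 / 2.66 = 2.68

n ≈ 2.68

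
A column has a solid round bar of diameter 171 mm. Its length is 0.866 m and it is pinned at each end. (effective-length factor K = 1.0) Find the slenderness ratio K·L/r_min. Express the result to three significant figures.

λ ≈ 20.3

I = πd⁴/64 = π×171⁴/64 = 4.197×10^7 mm⁴
A = 2.297×10^4 mm²;  r_min = √(I/A) = √(4.197×10^7/2.297×10^4) = 42.75 mm
L_e = K·L = 1 × 0.866 m = 0.8660 m = 866.00 mm
λ = L_e / r_min = 866.00 / 42.75 = 20.3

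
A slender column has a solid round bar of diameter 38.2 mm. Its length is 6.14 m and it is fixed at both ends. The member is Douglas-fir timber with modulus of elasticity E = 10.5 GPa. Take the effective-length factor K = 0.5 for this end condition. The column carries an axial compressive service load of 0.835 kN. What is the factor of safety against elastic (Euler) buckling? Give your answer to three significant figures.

I = πd⁴/64 = π×38.2⁴/64 = 1.045×10^5 mm⁴
I = 1.045×10^5 mm⁴ = 1.045×10^-7 m⁴
Effective length L_e = K·L = 0.5 × 6.14 = 3.070 m
P_cr = π²EI / L_e² = π² × 10.5×10⁹ × 1.045×10^-7 / 3.070² = 1.149×10^3 N
Factor of safety n = P_cr / P = 1.1493 / 0.835 = 1.38

n ≈ 1.38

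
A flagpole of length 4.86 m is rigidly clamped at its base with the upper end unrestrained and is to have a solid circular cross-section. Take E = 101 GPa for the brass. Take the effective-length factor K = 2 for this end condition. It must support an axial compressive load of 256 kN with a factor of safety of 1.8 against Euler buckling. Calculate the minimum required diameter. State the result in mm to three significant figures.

Required P_cr = n·P = 1.8 × 256 = 460.8 kN
L_e = K·L = 2 × 4.86 = 9.720 m
Required I = P_cr·L_e²/(π²E) = 4.608×10^5 × 9.720² / (π² × 1.01×10^11) = 4.367×10^-5 m⁴
I_req = 4.367×10^7 mm⁴
Solid circle: I = πd⁴/64  ⇒  d = (64I/π)^(1/4) = (64×4.367×10^7/π)^(1/4) = 173 mm

d ≈ 173 mm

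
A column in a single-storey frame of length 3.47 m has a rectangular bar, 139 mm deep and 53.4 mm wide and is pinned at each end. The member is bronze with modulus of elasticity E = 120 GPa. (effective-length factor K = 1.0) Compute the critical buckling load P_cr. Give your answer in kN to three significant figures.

P_cr ≈ 173 kN

Buckling occurs about the weak axis: I_min = h·b³/12 with b = 53.4 mm (the shorter side).
I_min = 139×53.4³/12 = 1.764×10^6 mm⁴
I = 1.764×10^6 mm⁴ = 1.764×10^-6 m⁴
Effective length L_e = K·L = 1 × 3.47 = 3.470 m
P_cr = π²EI / L_e² = π² × 120×10⁹ × 1.764×10^-6 / 3.470² = 1.735×10^5 N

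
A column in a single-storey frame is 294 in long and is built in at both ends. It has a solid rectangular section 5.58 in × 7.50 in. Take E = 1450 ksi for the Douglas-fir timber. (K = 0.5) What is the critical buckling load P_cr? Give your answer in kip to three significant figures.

P_cr ≈ 71.9 kip

Buckling occurs about the weak axis: I_min = h·b³/12 with b = 5.58 in (the shorter side).
I_min = 7.50×5.58³/12 = 108.6 in⁴
Effective length L_e = K·L = 0.5 × 294 = 147.0 in
P_cr = π²EI / L_e² = π² × 1450×10³ × 108.6 / 147.0² = 7.191×10^4 lb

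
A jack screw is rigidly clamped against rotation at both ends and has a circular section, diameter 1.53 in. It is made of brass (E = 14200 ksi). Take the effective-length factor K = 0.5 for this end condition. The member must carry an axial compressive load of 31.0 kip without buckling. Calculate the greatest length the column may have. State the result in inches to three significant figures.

L_max ≈ 69.7 in

I = πd⁴/64 = π×1.53⁴/64 = 0.2690 in⁴
At the buckling limit P_cr = P = 3.100×10^4 lb
From P_cr = π²EI/(K·L)²:  L = (1/K)·√(π²EI/P_cr) = (1/0.5)·√(π²×1.42×10^7×0.2690/3.100×10^4)
L = 69.7 in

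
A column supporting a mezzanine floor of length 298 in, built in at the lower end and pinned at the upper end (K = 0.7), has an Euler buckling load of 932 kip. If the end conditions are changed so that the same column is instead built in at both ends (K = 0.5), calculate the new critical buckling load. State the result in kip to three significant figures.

P_cr ∝ 1/K², so P_cr,new = P_cr,old × (K_old/K_new)² = 932 × (0.7/0.5)²
= 932 × 1.960 = 1830 kip

P_cr ≈ 1830 kip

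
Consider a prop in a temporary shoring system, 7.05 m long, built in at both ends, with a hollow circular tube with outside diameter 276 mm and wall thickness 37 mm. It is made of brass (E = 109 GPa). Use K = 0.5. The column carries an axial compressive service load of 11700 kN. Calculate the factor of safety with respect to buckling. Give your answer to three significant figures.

Inner diameter d_i = 276 − 2×37 = 202.0 mm
I = π(d_o⁴ − d_i⁴)/64 = π(276⁴ − 202.0⁴)/64 = 2.031×10^8 mm⁴
I = 2.031×10^8 mm⁴ = 2.031×10^-4 m⁴
Effective length L_e = K·L = 0.5 × 7.05 = 3.525 m
P_cr = π²EI / L_e² = π² × 109×10⁹ × 2.031×10^-4 / 3.525² = 1.759×10^7 N
Factor of safety n = P_cr / P = 17585 / 11700 = 1.50

n ≈ 1.50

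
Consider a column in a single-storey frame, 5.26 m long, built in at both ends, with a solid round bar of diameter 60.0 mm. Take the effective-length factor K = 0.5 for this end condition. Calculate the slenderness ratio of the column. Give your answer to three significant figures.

λ ≈ 175

For a solid circle r = d/4 = 60.0/4 = 15.00 mm
L_e = K·L = 0.5 × 5.26 m = 2.630 m = 2630.0 mm
λ = L_e / r_min = 2630.0 / 15.00 = 175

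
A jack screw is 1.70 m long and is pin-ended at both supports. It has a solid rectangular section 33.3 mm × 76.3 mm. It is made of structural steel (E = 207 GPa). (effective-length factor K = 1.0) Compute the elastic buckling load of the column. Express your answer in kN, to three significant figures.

P_cr ≈ 166 kN

Buckling occurs about the weak axis: I_min = h·b³/12 with b = 33.3 mm (the shorter side).
I_min = 76.3×33.3³/12 = 2.348×10^5 mm⁴
I = 2.348×10^5 mm⁴ = 2.348×10^-7 m⁴
Effective length L_e = K·L = 1 × 1.70 = 1.700 m
P_cr = π²EI / L_e² = π² × 207×10⁹ × 2.348×10^-7 / 1.700² = 1.660×10^5 N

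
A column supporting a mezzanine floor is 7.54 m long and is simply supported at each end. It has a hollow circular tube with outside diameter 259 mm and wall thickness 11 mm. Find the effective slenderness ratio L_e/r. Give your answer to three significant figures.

Inner diameter d_i = 259 − 2×11 = 237.0 mm
I = π(d_o⁴ − d_i⁴)/64 = π(259⁴ − 237.0⁴)/64 = 6.602×10^7 mm⁴
A = 8.570×10^3 mm²;  r_min = √(I/A) = √(6.602×10^7/8.570×10^3) = 87.77 mm
L_e = K·L = 1 × 7.54 m = 7.540 m = 7540.0 mm
λ = L_e / r_min = 7540.0 / 87.77 = 85.9

λ ≈ 85.9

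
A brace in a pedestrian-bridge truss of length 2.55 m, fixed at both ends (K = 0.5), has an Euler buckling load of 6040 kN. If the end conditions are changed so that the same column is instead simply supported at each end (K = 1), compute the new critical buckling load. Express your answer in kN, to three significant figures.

P_cr ≈ 1510 kN

P_cr ∝ 1/K², so P_cr,new = P_cr,old × (K_old/K_new)² = 6040 × (0.5/1)²
= 6040 × 0.2500 = 1510 kN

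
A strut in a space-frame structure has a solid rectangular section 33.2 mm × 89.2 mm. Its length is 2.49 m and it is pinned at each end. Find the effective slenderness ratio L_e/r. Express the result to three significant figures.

For a rectangle r_min = b/√12 = 33.2/√12 = 9.584 mm
L_e = K·L = 1 × 2.49 m = 2.490 m = 2490.0 mm
λ = L_e / r_min = 2490.0 / 9.584 = 260

λ ≈ 260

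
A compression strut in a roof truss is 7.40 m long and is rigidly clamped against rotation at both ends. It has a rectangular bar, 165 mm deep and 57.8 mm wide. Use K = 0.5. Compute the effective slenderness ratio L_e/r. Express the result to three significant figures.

Buckling occurs about the weak axis: I_min = h·b³/12 with b = 57.8 mm (the shorter side).
I_min = 165×57.8³/12 = 2.655×10^6 mm⁴
A = 9.537×10^3 mm²;  r_min = √(I/A) = √(2.655×10^6/9.537×10^3) = 16.69 mm
L_e = K·L = 0.5 × 7.40 m = 3.700 m = 3700.0 mm
λ = L_e / r_min = 3700.0 / 16.69 = 222

λ ≈ 222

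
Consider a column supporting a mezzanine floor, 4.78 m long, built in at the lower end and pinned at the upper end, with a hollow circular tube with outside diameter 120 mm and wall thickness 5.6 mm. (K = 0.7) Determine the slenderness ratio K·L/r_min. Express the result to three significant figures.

Inner diameter d_i = 120 − 2×5.6 = 108.8 mm
I = π(d_o⁴ − d_i⁴)/64 = π(120⁴ − 108.8⁴)/64 = 3.300×10^6 mm⁴
A = 2.013×10^3 mm²;  r_min = √(I/A) = √(3.300×10^6/2.013×10^3) = 40.49 mm
L_e = K·L = 0.7 × 4.78 m = 3.346 m = 3346.0 mm
λ = L_e / r_min = 3346.0 / 40.49 = 82.6

λ ≈ 82.6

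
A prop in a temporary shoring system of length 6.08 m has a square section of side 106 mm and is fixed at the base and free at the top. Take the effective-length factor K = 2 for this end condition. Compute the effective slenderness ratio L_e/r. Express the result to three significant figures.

For a square r = a/√12 = 106/√12 = 30.60 mm
L_e = K·L = 2 × 6.08 m = 12.16 m = 12160 mm
λ = L_e / r_min = 12160 / 30.60 = 397

λ ≈ 397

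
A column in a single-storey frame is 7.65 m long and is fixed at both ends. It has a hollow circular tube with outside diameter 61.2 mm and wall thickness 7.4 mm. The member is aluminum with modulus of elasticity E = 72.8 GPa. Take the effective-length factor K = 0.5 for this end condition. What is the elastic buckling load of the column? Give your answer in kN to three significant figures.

P_cr ≈ 22.6 kN

Inner diameter d_i = 61.2 − 2×7.4 = 46.40 mm
I = π(d_o⁴ − d_i⁴)/64 = π(61.2⁴ − 46.40⁴)/64 = 4.611×10^5 mm⁴
I = 4.611×10^5 mm⁴ = 4.611×10^-7 m⁴
Effective length L_e = K·L = 0.5 × 7.65 = 3.825 m
P_cr = π²EI / L_e² = π² × 72.8×10⁹ × 4.611×10^-7 / 3.825² = 2.264×10^4 N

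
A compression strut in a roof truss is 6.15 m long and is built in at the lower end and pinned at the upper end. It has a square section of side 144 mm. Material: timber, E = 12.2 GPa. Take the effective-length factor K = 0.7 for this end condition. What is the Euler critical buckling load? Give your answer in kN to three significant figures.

P_cr ≈ 233 kN

I = a⁴/12 = 144⁴/12 = 3.583×10^7 mm⁴
I = 3.583×10^7 mm⁴ = 3.583×10^-5 m⁴
Effective length L_e = K·L = 0.7 × 6.15 = 4.305 m
P_cr = π²EI / L_e² = π² × 12.2×10⁹ × 3.583×10^-5 / 4.305² = 2.328×10^5 N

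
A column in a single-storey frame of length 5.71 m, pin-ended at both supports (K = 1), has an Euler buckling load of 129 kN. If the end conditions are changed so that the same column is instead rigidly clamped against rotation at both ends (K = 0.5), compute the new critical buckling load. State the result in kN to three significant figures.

P_cr ≈ 516 kN

P_cr ∝ 1/K², so P_cr,new = P_cr,old × (K_old/K_new)² = 129 × (1/0.5)²
= 129 × 4.000 = 516 kN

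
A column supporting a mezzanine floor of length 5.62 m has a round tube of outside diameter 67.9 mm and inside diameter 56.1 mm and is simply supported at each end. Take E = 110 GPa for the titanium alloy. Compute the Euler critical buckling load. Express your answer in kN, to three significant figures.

d_o = 67.9 mm, d_i = 56.1 mm
I = π(d_o⁴ − d_i⁴)/64 = π(67.9⁴ − 56.10⁴)/64 = 5.572×10^5 mm⁴
I = 5.572×10^5 mm⁴ = 5.572×10^-7 m⁴
Effective length L_e = K·L = 1 × 5.62 = 5.620 m
P_cr = π²EI / L_e² = π² × 110×10⁹ × 5.572×10^-7 / 5.620² = 1.915×10^4 N

P_cr ≈ 19.2 kN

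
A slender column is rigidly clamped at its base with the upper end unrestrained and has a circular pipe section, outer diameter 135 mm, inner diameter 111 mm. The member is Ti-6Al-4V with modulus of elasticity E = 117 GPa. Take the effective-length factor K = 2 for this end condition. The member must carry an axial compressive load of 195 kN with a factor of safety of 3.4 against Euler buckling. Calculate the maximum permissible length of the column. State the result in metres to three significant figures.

d_o = 135 mm, d_i = 111 mm
I = π(d_o⁴ − d_i⁴)/64 = π(135⁴ − 111.0⁴)/64 = 8.853×10^6 mm⁴
I = 8.853×10^-6 m⁴
Required critical load P_cr = n·P = 3.4 × 195 = 663.0 kN = 6.630×10^5 N
From P_cr = π²EI/(K·L)²:  L = (1/K)·√(π²EI/P_cr) = (1/2)·√(π²×1.17×10^11×8.853×10^-6/6.630×10^5)
L = 1.96 m

L_max ≈ 1.96 m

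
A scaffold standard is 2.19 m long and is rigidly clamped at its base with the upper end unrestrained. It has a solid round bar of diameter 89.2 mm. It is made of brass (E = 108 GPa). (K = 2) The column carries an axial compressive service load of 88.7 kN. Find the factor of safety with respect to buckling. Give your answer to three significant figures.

I = πd⁴/64 = π×89.2⁴/64 = 3.108×10^6 mm⁴
I = 3.108×10^6 mm⁴ = 3.108×10^-6 m⁴
Effective length L_e = K·L = 2 × 2.19 = 4.380 m
P_cr = π²EI / L_e² = π² × 108×10⁹ × 3.108×10^-6 / 4.380² = 1.727×10^5 N
Factor of safety n = P_cr / P = 172.67 / 88.7 = 1.95

n ≈ 1.95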